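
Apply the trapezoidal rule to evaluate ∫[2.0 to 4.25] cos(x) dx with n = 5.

f(x) = cos(x)
a = 2.0, b = 4.25, n = 5
h = (b - a)/n = 0.450000

Trapezoidal rule: (h/2)[f(x₀) + 2f(x₁) + 2f(x₂) + ... + f(xₙ)]

x_0 = 2.0000, f(x_0) = -0.416147, coefficient = 1
x_1 = 2.4500, f(x_1) = -0.770231, coefficient = 2
x_2 = 2.9000, f(x_2) = -0.970958, coefficient = 2
x_3 = 3.3500, f(x_3) = -0.978362, coefficient = 2
x_4 = 3.8000, f(x_4) = -0.790968, coefficient = 2
x_5 = 4.2500, f(x_5) = -0.446087, coefficient = 1

I ≈ (0.450000/2) × -7.883272 = -1.773736
Exact value: -1.804287
Error: 0.030551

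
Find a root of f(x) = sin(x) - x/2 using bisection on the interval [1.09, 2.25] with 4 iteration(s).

f(x) = sin(x) - x/2
Initial interval: [1.09, 2.25]

Iteration 1:
  c_1 = (1.090000 + 2.250000)/2 = 1.670000
  f(c_1) = f(1.670000) = 0.160083
  f(a) × f(c) ≥ 0, new interval: [1.670000, 2.250000]
Iteration 2:
  c_2 = (1.670000 + 2.250000)/2 = 1.960000
  f(c_2) = f(1.960000) = -0.054788
  f(a) × f(c) < 0, new interval: [1.670000, 1.960000]
Iteration 3:
  c_3 = (1.670000 + 1.960000)/2 = 1.815000
  f(c_3) = f(1.815000) = 0.062830
  f(a) × f(c) ≥ 0, new interval: [1.815000, 1.960000]
Iteration 4:
  c_4 = (1.815000 + 1.960000)/2 = 1.887500
  f(c_4) = f(1.887500) = 0.006517
  f(a) × f(c) ≥ 0, new interval: [1.887500, 1.960000]

After 4 iteration(s), the approximation is c_4 = 1.887500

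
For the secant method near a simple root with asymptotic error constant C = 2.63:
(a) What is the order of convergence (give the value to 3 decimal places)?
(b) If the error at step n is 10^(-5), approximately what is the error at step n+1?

(a) Secant method has superlinear convergence with order φ = (1+√5)/2 ≈ 1.618.
    This means |e_{n+1}| ≈ C|e_n|^1.618.

(b) With |e_n| = 10^(-5) and C = 2.63:
    |e_{n+1}| ≈ 2.63 × (10^(-5))^1.618 = 2.63 × 10^(-8.09)

(a) ≈ 1.618 (golden ratio); (b) |e_{n+1}| ≈ 2.137e-08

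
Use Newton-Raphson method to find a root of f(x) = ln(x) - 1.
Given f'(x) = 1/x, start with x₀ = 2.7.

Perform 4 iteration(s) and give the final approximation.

f(x) = ln(x) - 1
f'(x) = 1/x
x₀ = 2.7

Newton-Raphson formula: x_{n+1} = x_n - f(x_n)/f'(x_n)

Iteration 1:
  f(2.700000) = -0.006748
  f'(2.700000) = 0.370370
  x_1 = 2.700000 - (-0.006748)/0.370370 = 2.718220
Iteration 2:
  f(2.718220) = -0.000023
  f'(2.718220) = 0.367888
  x_2 = 2.718220 - (-0.000023)/0.367888 = 2.718282
Iteration 3:
  f(2.718282) = 0.000000
  f'(2.718282) = 0.367879
  x_3 = 2.718282 - 0.000000/0.367879 = 2.718282
Iteration 4:
  f(2.718282) = 0.000000
  f'(2.718282) = 0.367879
  x_4 = 2.718282 - 0.000000/0.367879 = 2.718282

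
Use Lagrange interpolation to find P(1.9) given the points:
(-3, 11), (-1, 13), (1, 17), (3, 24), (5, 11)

Lagrange interpolation formula:
P(x) = Σ yᵢ × Lᵢ(x)
where Lᵢ(x) = Π_{j≠i} (x - xⱼ)/(xᵢ - xⱼ)

L_0(1.9) = (1.9 - (-1))/(-3 - (-1)) × (1.9 - 1)/(-3 - 1) × (1.9 - 3)/(-3 - 3) × (1.9 - 5)/(-3 - 5) = 0.023177
L_1(1.9) = (1.9 - (-3))/(-1 - (-3)) × (1.9 - 1)/(-1 - 1) × (1.9 - 3)/(-1 - 3) × (1.9 - 5)/(-1 - 5) = -0.156647
L_2(1.9) = (1.9 - (-3))/(1 - (-3)) × (1.9 - (-1))/(1 - (-1)) × (1.9 - 3)/(1 - 3) × (1.9 - 5)/(1 - 5) = 0.757127
L_3(1.9) = (1.9 - (-3))/(3 - (-3)) × (1.9 - (-1))/(3 - (-1)) × (1.9 - 1)/(3 - 1) × (1.9 - 5)/(3 - 5) = 0.412978
L_4(1.9) = (1.9 - (-3))/(5 - (-3)) × (1.9 - (-1))/(5 - (-1)) × (1.9 - 1)/(5 - 1) × (1.9 - 3)/(5 - 3) = -0.036635

P(1.9) = 11×L_0(1.9) + 13×L_1(1.9) + 17×L_2(1.9) + 24×L_3(1.9) + 11×L_4(1.9)
P(1.9) = 20.598181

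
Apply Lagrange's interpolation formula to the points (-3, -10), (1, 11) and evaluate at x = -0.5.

Lagrange interpolation formula:
P(x) = Σ yᵢ × Lᵢ(x)
where Lᵢ(x) = Π_{j≠i} (x - xⱼ)/(xᵢ - xⱼ)

L_0(-0.5) = (-0.5 - 1)/(-3 - 1) = 0.375000
L_1(-0.5) = (-0.5 - (-3))/(1 - (-3)) = 0.625000

P(-0.5) = (-10)×L_0(-0.5) + 11×L_1(-0.5)
P(-0.5) = 3.125000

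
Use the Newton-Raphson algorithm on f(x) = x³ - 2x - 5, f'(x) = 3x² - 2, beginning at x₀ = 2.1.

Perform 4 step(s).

f(x) = x³ - 2x - 5
f'(x) = 3x² - 2
x₀ = 2.1

Newton-Raphson formula: x_{n+1} = x_n - f(x_n)/f'(x_n)

Iteration 1:
  f(2.100000) = 0.061000
  f'(2.100000) = 11.230000
  x_1 = 2.100000 - 0.061000/11.230000 = 2.094568
Iteration 2:
  f(2.094568) = 0.000186
  f'(2.094568) = 11.161647
  x_2 = 2.094568 - 0.000186/11.161647 = 2.094551
Iteration 3:
  f(2.094551) = 0.000000
  f'(2.094551) = 11.161438
  x_3 = 2.094551 - 0.000000/11.161438 = 2.094551
Iteration 4:
  f(2.094551) = 0.000000
  f'(2.094551) = 11.161438
  x_4 = 2.094551 - 0.000000/11.161438 = 2.094551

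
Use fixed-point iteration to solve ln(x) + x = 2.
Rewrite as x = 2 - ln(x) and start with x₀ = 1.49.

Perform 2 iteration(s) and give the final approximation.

Equation: ln(x) + x = 2
Fixed-point form: x = 2 - ln(x)
x₀ = 1.49

x_1 = g(1.490000) = 1.601224
x_2 = g(1.601224) = 1.529232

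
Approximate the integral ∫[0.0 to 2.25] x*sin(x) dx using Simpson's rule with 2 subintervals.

f(x) = x*sin(x)
a = 0.0, b = 2.25, n = 2
h = (b - a)/n = 1.125000

Simpson's rule: (h/3)[f(x₀) + 4f(x₁) + 2f(x₂) + ... + f(xₙ)]

x_0 = 0.0000, f(x_0) = 0.000000, coefficient = 1
x_1 = 1.1250, f(x_1) = 1.015051, coefficient = 4
x_2 = 2.2500, f(x_2) = 1.750665, coefficient = 1

I ≈ (1.125000/3) × 5.810869 = 2.179076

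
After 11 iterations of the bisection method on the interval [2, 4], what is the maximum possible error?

Bisection error bound: |error| ≤ (b-a)/2^n
|error| ≤ (4 - 2)/2^11 = 2/2^11
|error| ≤ 0.0009765625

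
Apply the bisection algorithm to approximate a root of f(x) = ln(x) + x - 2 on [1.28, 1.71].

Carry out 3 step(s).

f(x) = ln(x) + x - 2
Initial interval: [1.28, 1.71]

Iteration 1:
  c_1 = (1.280000 + 1.710000)/2 = 1.495000
  f(c_1) = f(1.495000) = -0.102874
  f(a) × f(c) ≥ 0, new interval: [1.495000, 1.710000]
Iteration 2:
  c_2 = (1.495000 + 1.710000)/2 = 1.602500
  f(c_2) = f(1.602500) = 0.074065
  f(a) × f(c) < 0, new interval: [1.495000, 1.602500]
Iteration 3:
  c_3 = (1.495000 + 1.602500)/2 = 1.548750
  f(c_3) = f(1.548750) = -0.013802
  f(a) × f(c) ≥ 0, new interval: [1.548750, 1.602500]

After 3 iteration(s), the approximation is c_3 = 1.548750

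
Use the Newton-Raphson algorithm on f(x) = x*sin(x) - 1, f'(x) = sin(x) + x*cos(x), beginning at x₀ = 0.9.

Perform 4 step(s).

f(x) = x*sin(x) - 1
f'(x) = sin(x) + x*cos(x)
x₀ = 0.9

Newton-Raphson formula: x_{n+1} = x_n - f(x_n)/f'(x_n)

Iteration 1:
  f(0.900000) = -0.295006
  f'(0.900000) = 1.342776
  x_1 = 0.900000 - (-0.295006)/1.342776 = 1.119698
Iteration 2:
  f(1.119698) = 0.007694
  f'(1.119698) = 1.388106
  x_2 = 1.119698 - 0.007694/1.388106 = 1.114156
Iteration 3:
  f(1.114156) = -0.000002
  f'(1.114156) = 1.388810
  x_3 = 1.114156 - (-0.000002)/1.388810 = 1.114157
Iteration 4:
  f(1.114157) = 0.000000
  f'(1.114157) = 1.388809
  x_4 = 1.114157 - 0.000000/1.388809 = 1.114157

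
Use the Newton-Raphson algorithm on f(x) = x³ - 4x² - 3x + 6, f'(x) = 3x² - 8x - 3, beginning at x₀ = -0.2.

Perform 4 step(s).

f(x) = x³ - 4x² - 3x + 6
f'(x) = 3x² - 8x - 3
x₀ = -0.2

Newton-Raphson formula: x_{n+1} = x_n - f(x_n)/f'(x_n)

Iteration 1:
  f(-0.200000) = 6.432000
  f'(-0.200000) = -1.280000
  x_1 = -0.200000 - 6.432000/(-1.280000) = 4.825000
Iteration 2:
  f(4.825000) = 10.731516
  f'(4.825000) = 28.241875
  x_2 = 4.825000 - 10.731516/28.241875 = 4.445014
Iteration 3:
  f(4.445014) = 1.457612
  f'(4.445014) = 20.714337
  x_3 = 4.445014 - 1.457612/20.714337 = 4.374647
Iteration 4:
  f(4.374647) = 0.045875
  f'(4.374647) = 19.415428
  x_4 = 4.374647 - 0.045875/19.415428 = 4.372284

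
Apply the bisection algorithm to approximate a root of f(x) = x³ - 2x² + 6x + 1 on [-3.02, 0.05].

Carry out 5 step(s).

f(x) = x³ - 2x² + 6x + 1
Initial interval: [-3.02, 0.05]

Iteration 1:
  c_1 = (-3.020000 + 0.050000)/2 = -1.485000
  f(c_1) = f(-1.485000) = -15.595209
  f(a) × f(c) ≥ 0, new interval: [-1.485000, 0.050000]
Iteration 2:
  c_2 = (-1.485000 + 0.050000)/2 = -0.717500
  f(c_2) = f(-0.717500) = -4.703986
  f(a) × f(c) ≥ 0, new interval: [-0.717500, 0.050000]
Iteration 3:
  c_3 = (-0.717500 + 0.050000)/2 = -0.333750
  f(c_3) = f(-0.333750) = -1.262454
  f(a) × f(c) ≥ 0, new interval: [-0.333750, 0.050000]
Iteration 4:
  c_4 = (-0.333750 + 0.050000)/2 = -0.141875
  f(c_4) = f(-0.141875) = 0.105637
  f(a) × f(c) < 0, new interval: [-0.333750, -0.141875]
Iteration 5:
  c_5 = (-0.333750 + (-0.141875))/2 = -0.237812
  f(c_5) = f(-0.237812) = -0.553434
  f(a) × f(c) ≥ 0, new interval: [-0.237812, -0.141875]

After 5 iteration(s), the approximation is c_5 = -0.237812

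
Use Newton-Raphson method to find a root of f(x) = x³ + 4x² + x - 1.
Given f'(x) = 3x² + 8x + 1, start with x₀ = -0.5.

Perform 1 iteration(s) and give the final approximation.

f(x) = x³ + 4x² + x - 1
f'(x) = 3x² + 8x + 1
x₀ = -0.5

Newton-Raphson formula: x_{n+1} = x_n - f(x_n)/f'(x_n)

Iteration 1:
  f(-0.500000) = -0.625000
  f'(-0.500000) = -2.250000
  x_1 = -0.500000 - (-0.625000)/(-2.250000) = -0.777778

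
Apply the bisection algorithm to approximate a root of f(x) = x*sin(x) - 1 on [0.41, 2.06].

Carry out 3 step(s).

f(x) = x*sin(x) - 1
Initial interval: [0.41, 2.06]

Iteration 1:
  c_1 = (0.410000 + 2.060000)/2 = 1.235000
  f(c_1) = f(1.235000) = 0.166023
  f(a) × f(c) < 0, new interval: [0.410000, 1.235000]
Iteration 2:
  c_2 = (0.410000 + 1.235000)/2 = 0.822500
  f(c_2) = f(0.822500) = -0.397232
  f(a) × f(c) ≥ 0, new interval: [0.822500, 1.235000]
Iteration 3:
  c_3 = (0.822500 + 1.235000)/2 = 1.028750
  f(c_3) = f(1.028750) = -0.118716
  f(a) × f(c) ≥ 0, new interval: [1.028750, 1.235000]

After 3 iteration(s), the approximation is c_3 = 1.028750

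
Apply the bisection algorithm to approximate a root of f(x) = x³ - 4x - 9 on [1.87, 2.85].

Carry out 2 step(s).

f(x) = x³ - 4x - 9
Initial interval: [1.87, 2.85]

Iteration 1:
  c_1 = (1.870000 + 2.850000)/2 = 2.360000
  f(c_1) = f(2.360000) = -5.295744
  f(a) × f(c) ≥ 0, new interval: [2.360000, 2.850000]
Iteration 2:
  c_2 = (2.360000 + 2.850000)/2 = 2.605000
  f(c_2) = f(2.605000) = -1.742405
  f(a) × f(c) ≥ 0, new interval: [2.605000, 2.850000]

After 2 iteration(s), the approximation is c_2 = 2.605000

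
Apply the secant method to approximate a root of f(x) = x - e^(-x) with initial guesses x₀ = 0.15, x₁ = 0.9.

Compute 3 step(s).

f(x) = x - e^(-x)
x₀ = 0.15, x₁ = 0.9

Secant formula: x_{n+1} = x_n - f(x_n)(x_n - x_{n-1})/(f(x_n) - f(x_{n-1}))

Iteration 1:
  f(0.150000) = -0.710708
  f(0.900000) = 0.493430
  x_2 = 0.900000 - 0.493430×(0.900000 - 0.150000)/(0.493430 - (-0.710708))
       = 0.592666
Iteration 2:
  f(0.900000) = 0.493430
  f(0.592666) = 0.039814
  x_3 = 0.592666 - 0.039814×(0.592666 - 0.900000)/(0.039814 - 0.493430)
       = 0.565691
Iteration 3:
  f(0.592666) = 0.039814
  f(0.565691) = -0.002277
  x_4 = 0.565691 - (-0.002277)×(0.565691 - 0.592666)/(-0.002277 - 0.039814)
       = 0.567150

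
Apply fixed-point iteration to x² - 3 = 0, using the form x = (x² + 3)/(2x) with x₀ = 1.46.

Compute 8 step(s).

Equation: x² - 3 = 0
Fixed-point form: x = (x² + 3)/(2x)
x₀ = 1.46

x_1 = g(1.460000) = 1.757397
x_2 = g(1.757397) = 1.732234
x_3 = g(1.732234) = 1.732051
x_4 = g(1.732051) = 1.732051
x_5 = g(1.732051) = 1.732051
x_6 = g(1.732051) = 1.732051
x_7 = g(1.732051) = 1.732051
x_8 = g(1.732051) = 1.732051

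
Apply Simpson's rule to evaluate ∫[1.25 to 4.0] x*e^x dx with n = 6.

f(x) = x*e^x
a = 1.25, b = 4.0, n = 6
h = (b - a)/n = 0.458333

Simpson's rule: (h/3)[f(x₀) + 4f(x₁) + 2f(x₂) + ... + f(xₙ)]

x_0 = 1.2500, f(x_0) = 4.362929, coefficient = 1
x_1 = 1.7083, f(x_1) = 9.429580, coefficient = 4
x_2 = 2.1667, f(x_2) = 18.913133, coefficient = 2
x_3 = 2.6250, f(x_3) = 36.237007, coefficient = 4
x_4 = 3.0833, f(x_4) = 67.312409, coefficient = 2
x_5 = 3.5417, f(x_5) = 122.273959, coefficient = 4
x_6 = 4.0000, f(x_6) = 218.392600, coefficient = 1

I ≈ (0.458333/3) × 1066.968798 = 163.009122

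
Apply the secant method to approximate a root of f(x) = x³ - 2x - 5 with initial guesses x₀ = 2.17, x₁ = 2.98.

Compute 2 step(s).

f(x) = x³ - 2x - 5
x₀ = 2.17, x₁ = 2.98

Secant formula: x_{n+1} = x_n - f(x_n)(x_n - x_{n-1})/(f(x_n) - f(x_{n-1}))

Iteration 1:
  f(2.170000) = 0.878313
  f(2.980000) = 15.503592
  x_2 = 2.980000 - 15.503592×(2.980000 - 2.170000)/(15.503592 - 0.878313)
       = 2.121356
Iteration 2:
  f(2.980000) = 15.503592
  f(2.121356) = 0.303710
  x_3 = 2.121356 - 0.303710×(2.121356 - 2.980000)/(0.303710 - 15.503592)
       = 2.104199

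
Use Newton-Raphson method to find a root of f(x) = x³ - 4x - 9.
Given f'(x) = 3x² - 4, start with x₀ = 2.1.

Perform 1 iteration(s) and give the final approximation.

f(x) = x³ - 4x - 9
f'(x) = 3x² - 4
x₀ = 2.1

Newton-Raphson formula: x_{n+1} = x_n - f(x_n)/f'(x_n)

Iteration 1:
  f(2.100000) = -8.139000
  f'(2.100000) = 9.230000
  x_1 = 2.100000 - (-8.139000)/9.230000 = 2.981798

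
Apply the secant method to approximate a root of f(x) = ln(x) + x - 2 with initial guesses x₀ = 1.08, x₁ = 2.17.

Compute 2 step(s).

f(x) = ln(x) + x - 2
x₀ = 1.08, x₁ = 2.17

Secant formula: x_{n+1} = x_n - f(x_n)(x_n - x_{n-1})/(f(x_n) - f(x_{n-1}))

Iteration 1:
  f(1.080000) = -0.843039
  f(2.170000) = 0.944727
  x_2 = 2.170000 - 0.944727×(2.170000 - 1.080000)/(0.944727 - (-0.843039))
       = 1.594000
Iteration 2:
  f(2.170000) = 0.944727
  f(1.594000) = 0.060247
  x_3 = 1.594000 - 0.060247×(1.594000 - 2.170000)/(0.060247 - 0.944727)
       = 1.554766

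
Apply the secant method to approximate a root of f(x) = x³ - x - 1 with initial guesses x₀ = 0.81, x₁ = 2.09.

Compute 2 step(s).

f(x) = x³ - x - 1
x₀ = 0.81, x₁ = 2.09

Secant formula: x_{n+1} = x_n - f(x_n)(x_n - x_{n-1})/(f(x_n) - f(x_{n-1}))

Iteration 1:
  f(0.810000) = -1.278559
  f(2.090000) = 6.039329
  x_2 = 2.090000 - 6.039329×(2.090000 - 0.810000)/(6.039329 - (-1.278559))
       = 1.033638
Iteration 2:
  f(2.090000) = 6.039329
  f(1.033638) = -0.929292
  x_3 = 1.033638 - (-0.929292)×(1.033638 - 2.090000)/(-0.929292 - 6.039329)
       = 1.174508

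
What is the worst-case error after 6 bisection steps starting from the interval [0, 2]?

Bisection error bound: |error| ≤ (b-a)/2^n
|error| ≤ (2 - 0)/2^6 = 2/2^6
|error| ≤ 0.0312500000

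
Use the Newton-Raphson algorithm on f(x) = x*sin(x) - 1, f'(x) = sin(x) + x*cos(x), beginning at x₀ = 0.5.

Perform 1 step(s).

f(x) = x*sin(x) - 1
f'(x) = sin(x) + x*cos(x)
x₀ = 0.5

Newton-Raphson formula: x_{n+1} = x_n - f(x_n)/f'(x_n)

Iteration 1:
  f(0.500000) = -0.760287
  f'(0.500000) = 0.918217
  x_1 = 0.500000 - (-0.760287)/0.918217 = 1.328004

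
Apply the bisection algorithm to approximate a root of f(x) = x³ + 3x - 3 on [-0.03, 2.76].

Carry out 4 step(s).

f(x) = x³ + 3x - 3
Initial interval: [-0.03, 2.76]

Iteration 1:
  c_1 = (-0.030000 + 2.760000)/2 = 1.365000
  f(c_1) = f(1.365000) = 3.638302
  f(a) × f(c) < 0, new interval: [-0.030000, 1.365000]
Iteration 2:
  c_2 = (-0.030000 + 1.365000)/2 = 0.667500
  f(c_2) = f(0.667500) = -0.700091
  f(a) × f(c) ≥ 0, new interval: [0.667500, 1.365000]
Iteration 3:
  c_3 = (0.667500 + 1.365000)/2 = 1.016250
  f(c_3) = f(1.016250) = 1.098296
  f(a) × f(c) < 0, new interval: [0.667500, 1.016250]
Iteration 4:
  c_4 = (0.667500 + 1.016250)/2 = 0.841875
  f(c_4) = f(0.841875) = 0.122307
  f(a) × f(c) < 0, new interval: [0.667500, 0.841875]

After 4 iteration(s), the approximation is c_4 = 0.841875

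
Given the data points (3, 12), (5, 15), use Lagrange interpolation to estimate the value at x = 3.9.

Lagrange interpolation formula:
P(x) = Σ yᵢ × Lᵢ(x)
where Lᵢ(x) = Π_{j≠i} (x - xⱼ)/(xᵢ - xⱼ)

L_0(3.9) = (3.9 - 5)/(3 - 5) = 0.550000
L_1(3.9) = (3.9 - 3)/(5 - 3) = 0.450000

P(3.9) = 12×L_0(3.9) + 15×L_1(3.9)
P(3.9) = 13.350000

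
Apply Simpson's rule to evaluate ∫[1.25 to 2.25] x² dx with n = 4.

f(x) = x²
a = 1.25, b = 2.25, n = 4
h = (b - a)/n = 0.250000

Simpson's rule: (h/3)[f(x₀) + 4f(x₁) + 2f(x₂) + ... + f(xₙ)]

x_0 = 1.2500, f(x_0) = 1.562500, coefficient = 1
x_1 = 1.5000, f(x_1) = 2.250000, coefficient = 4
x_2 = 1.7500, f(x_2) = 3.062500, coefficient = 2
x_3 = 2.0000, f(x_3) = 4.000000, coefficient = 4
x_4 = 2.2500, f(x_4) = 5.062500, coefficient = 1

I ≈ (0.250000/3) × 37.750000 = 3.145833
Exact value: 3.145833
Error: 0.000000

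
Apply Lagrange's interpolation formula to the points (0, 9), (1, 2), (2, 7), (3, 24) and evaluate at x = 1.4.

Lagrange interpolation formula:
P(x) = Σ yᵢ × Lᵢ(x)
where Lᵢ(x) = Π_{j≠i} (x - xⱼ)/(xᵢ - xⱼ)

L_0(1.4) = (1.4 - 1)/(0 - 1) × (1.4 - 2)/(0 - 2) × (1.4 - 3)/(0 - 3) = -0.064000
L_1(1.4) = (1.4 - 0)/(1 - 0) × (1.4 - 2)/(1 - 2) × (1.4 - 3)/(1 - 3) = 0.672000
L_2(1.4) = (1.4 - 0)/(2 - 0) × (1.4 - 1)/(2 - 1) × (1.4 - 3)/(2 - 3) = 0.448000
L_3(1.4) = (1.4 - 0)/(3 - 0) × (1.4 - 1)/(3 - 1) × (1.4 - 2)/(3 - 2) = -0.056000

P(1.4) = 9×L_0(1.4) + 2×L_1(1.4) + 7×L_2(1.4) + 24×L_3(1.4)
P(1.4) = 2.560000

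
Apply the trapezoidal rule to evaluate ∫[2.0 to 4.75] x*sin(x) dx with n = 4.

f(x) = x*sin(x)
a = 2.0, b = 4.75, n = 4
h = (b - a)/n = 0.687500

Trapezoidal rule: (h/2)[f(x₀) + 2f(x₁) + 2f(x₂) + ... + f(xₙ)]

x_0 = 2.0000, f(x_0) = 1.818595, coefficient = 1
x_1 = 2.6875, f(x_1) = 1.178864, coefficient = 2
x_2 = 3.3750, f(x_2) = -0.780617, coefficient = 2
x_3 = 4.0625, f(x_3) = -3.234363, coefficient = 2
x_4 = 4.7500, f(x_4) = -4.746641, coefficient = 1

I ≈ (0.687500/2) × -8.600278 = -2.956345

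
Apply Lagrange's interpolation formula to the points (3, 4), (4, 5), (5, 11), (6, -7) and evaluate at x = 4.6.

Lagrange interpolation formula:
P(x) = Σ yᵢ × Lᵢ(x)
where Lᵢ(x) = Π_{j≠i} (x - xⱼ)/(xᵢ - xⱼ)

L_0(4.6) = (4.6 - 4)/(3 - 4) × (4.6 - 5)/(3 - 5) × (4.6 - 6)/(3 - 6) = -0.056000
L_1(4.6) = (4.6 - 3)/(4 - 3) × (4.6 - 5)/(4 - 5) × (4.6 - 6)/(4 - 6) = 0.448000
L_2(4.6) = (4.6 - 3)/(5 - 3) × (4.6 - 4)/(5 - 4) × (4.6 - 6)/(5 - 6) = 0.672000
L_3(4.6) = (4.6 - 3)/(6 - 3) × (4.6 - 4)/(6 - 4) × (4.6 - 5)/(6 - 5) = -0.064000

P(4.6) = 4×L_0(4.6) + 5×L_1(4.6) + 11×L_2(4.6) + (-7)×L_3(4.6)
P(4.6) = 9.856000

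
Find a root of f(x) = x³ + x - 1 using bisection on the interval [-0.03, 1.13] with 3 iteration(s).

f(x) = x³ + x - 1
Initial interval: [-0.03, 1.13]

Iteration 1:
  c_1 = (-0.030000 + 1.130000)/2 = 0.550000
  f(c_1) = f(0.550000) = -0.283625
  f(a) × f(c) ≥ 0, new interval: [0.550000, 1.130000]
Iteration 2:
  c_2 = (0.550000 + 1.130000)/2 = 0.840000
  f(c_2) = f(0.840000) = 0.432704
  f(a) × f(c) < 0, new interval: [0.550000, 0.840000]
Iteration 3:
  c_3 = (0.550000 + 0.840000)/2 = 0.695000
  f(c_3) = f(0.695000) = 0.030702
  f(a) × f(c) < 0, new interval: [0.550000, 0.695000]

After 3 iteration(s), the approximation is c_3 = 0.695000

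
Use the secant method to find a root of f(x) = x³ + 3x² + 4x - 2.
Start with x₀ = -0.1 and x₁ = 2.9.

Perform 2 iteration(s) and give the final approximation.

f(x) = x³ + 3x² + 4x - 2
x₀ = -0.1, x₁ = 2.9

Secant formula: x_{n+1} = x_n - f(x_n)(x_n - x_{n-1})/(f(x_n) - f(x_{n-1}))

Iteration 1:
  f(-0.100000) = -2.371000
  f(2.900000) = 59.219000
  x_2 = 2.900000 - 59.219000×(2.900000 - (-0.100000))/(59.219000 - (-2.371000))
       = 0.015490
Iteration 2:
  f(2.900000) = 59.219000
  f(0.015490) = -1.937318
  x_3 = 0.015490 - (-1.937318)×(0.015490 - 2.900000)/(-1.937318 - 59.219000)
       = 0.106865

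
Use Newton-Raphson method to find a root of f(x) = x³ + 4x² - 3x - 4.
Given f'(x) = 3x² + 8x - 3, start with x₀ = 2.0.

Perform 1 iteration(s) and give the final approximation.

f(x) = x³ + 4x² - 3x - 4
f'(x) = 3x² + 8x - 3
x₀ = 2.0

Newton-Raphson formula: x_{n+1} = x_n - f(x_n)/f'(x_n)

Iteration 1:
  f(2.000000) = 14.000000
  f'(2.000000) = 25.000000
  x_1 = 2.000000 - 14.000000/25.000000 = 1.440000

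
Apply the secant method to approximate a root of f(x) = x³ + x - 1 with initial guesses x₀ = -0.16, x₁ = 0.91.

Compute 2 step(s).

f(x) = x³ + x - 1
x₀ = -0.16, x₁ = 0.91

Secant formula: x_{n+1} = x_n - f(x_n)(x_n - x_{n-1})/(f(x_n) - f(x_{n-1}))

Iteration 1:
  f(-0.160000) = -1.164096
  f(0.910000) = 0.663571
  x_2 = 0.910000 - 0.663571×(0.910000 - (-0.160000))/(0.663571 - (-1.164096))
       = 0.521515
Iteration 2:
  f(0.910000) = 0.663571
  f(0.521515) = -0.336644
  x_3 = 0.521515 - (-0.336644)×(0.521515 - 0.910000)/(-0.336644 - 0.663571)
       = 0.652268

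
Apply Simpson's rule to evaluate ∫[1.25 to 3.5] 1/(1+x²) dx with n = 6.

f(x) = 1/(1+x²)
a = 1.25, b = 3.5, n = 6
h = (b - a)/n = 0.375000

Simpson's rule: (h/3)[f(x₀) + 4f(x₁) + 2f(x₂) + ... + f(xₙ)]

x_0 = 1.2500, f(x_0) = 0.390244, coefficient = 1
x_1 = 1.6250, f(x_1) = 0.274678, coefficient = 4
x_2 = 2.0000, f(x_2) = 0.200000, coefficient = 2
x_3 = 2.3750, f(x_3) = 0.150588, coefficient = 4
x_4 = 2.7500, f(x_4) = 0.116788, coefficient = 2
x_5 = 3.1250, f(x_5) = 0.092888, coefficient = 4
x_6 = 3.5000, f(x_6) = 0.075472, coefficient = 1

I ≈ (0.375000/3) × 3.171911 = 0.396489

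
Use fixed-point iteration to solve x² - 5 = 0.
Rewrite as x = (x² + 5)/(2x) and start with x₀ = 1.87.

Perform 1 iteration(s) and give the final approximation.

Equation: x² - 5 = 0
Fixed-point form: x = (x² + 5)/(2x)
x₀ = 1.87

x_1 = g(1.870000) = 2.271898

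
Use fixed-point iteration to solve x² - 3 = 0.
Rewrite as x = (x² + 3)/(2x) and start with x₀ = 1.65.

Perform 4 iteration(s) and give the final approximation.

Equation: x² - 3 = 0
Fixed-point form: x = (x² + 3)/(2x)
x₀ = 1.65

x_1 = g(1.650000) = 1.734091
x_2 = g(1.734091) = 1.732052
x_3 = g(1.732052) = 1.732051
x_4 = g(1.732051) = 1.732051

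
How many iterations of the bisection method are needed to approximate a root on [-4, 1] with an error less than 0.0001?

We need (b-a)/2^n ≤ 0.0001
(1 - (-4))/2^n ≤ 0.0001
5/2^n ≤ 0.0001
2^n ≥ 50000
n ≥ log₂(50000) = 15.61
n ≥ 16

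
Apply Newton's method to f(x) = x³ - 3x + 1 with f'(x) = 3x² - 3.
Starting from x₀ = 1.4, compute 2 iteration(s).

f(x) = x³ - 3x + 1
f'(x) = 3x² - 3
x₀ = 1.4

Newton-Raphson formula: x_{n+1} = x_n - f(x_n)/f'(x_n)

Iteration 1:
  f(1.400000) = -0.456000
  f'(1.400000) = 2.880000
  x_1 = 1.400000 - (-0.456000)/2.880000 = 1.558333
Iteration 2:
  f(1.558333) = 0.109261
  f'(1.558333) = 4.285208
  x_2 = 1.558333 - 0.109261/4.285208 = 1.532836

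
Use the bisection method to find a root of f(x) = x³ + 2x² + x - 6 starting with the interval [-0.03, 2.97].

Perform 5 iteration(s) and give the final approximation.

f(x) = x³ + 2x² + x - 6
Initial interval: [-0.03, 2.97]

Iteration 1:
  c_1 = (-0.030000 + 2.970000)/2 = 1.470000
  f(c_1) = f(1.470000) = 2.968323
  f(a) × f(c) < 0, new interval: [-0.030000, 1.470000]
Iteration 2:
  c_2 = (-0.030000 + 1.470000)/2 = 0.720000
  f(c_2) = f(0.720000) = -3.869952
  f(a) × f(c) ≥ 0, new interval: [0.720000, 1.470000]
Iteration 3:
  c_3 = (0.720000 + 1.470000)/2 = 1.095000
  f(c_3) = f(1.095000) = -1.194018
  f(a) × f(c) ≥ 0, new interval: [1.095000, 1.470000]
Iteration 4:
  c_4 = (1.095000 + 1.470000)/2 = 1.282500
  f(c_4) = f(1.282500) = 0.681577
  f(a) × f(c) < 0, new interval: [1.095000, 1.282500]
Iteration 5:
  c_5 = (1.095000 + 1.282500)/2 = 1.188750
  f(c_5) = f(1.188750) = -0.305143
  f(a) × f(c) ≥ 0, new interval: [1.188750, 1.282500]

After 5 iteration(s), the approximation is c_5 = 1.188750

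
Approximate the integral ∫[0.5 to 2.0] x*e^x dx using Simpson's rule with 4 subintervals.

f(x) = x*e^x
a = 0.5, b = 2.0, n = 4
h = (b - a)/n = 0.375000

Simpson's rule: (h/3)[f(x₀) + 4f(x₁) + 2f(x₂) + ... + f(xₙ)]

x_0 = 0.5000, f(x_0) = 0.824361, coefficient = 1
x_1 = 0.8750, f(x_1) = 2.099016, coefficient = 4
x_2 = 1.2500, f(x_2) = 4.362929, coefficient = 2
x_3 = 1.6250, f(x_3) = 8.252431, coefficient = 4
x_4 = 2.0000, f(x_4) = 14.778112, coefficient = 1

I ≈ (0.375000/3) × 65.734117 = 8.216765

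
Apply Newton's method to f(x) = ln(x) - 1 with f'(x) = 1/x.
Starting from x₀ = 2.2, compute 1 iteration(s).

f(x) = ln(x) - 1
f'(x) = 1/x
x₀ = 2.2

Newton-Raphson formula: x_{n+1} = x_n - f(x_n)/f'(x_n)

Iteration 1:
  f(2.200000) = -0.211543
  f'(2.200000) = 0.454545
  x_1 = 2.200000 - (-0.211543)/0.454545 = 2.665394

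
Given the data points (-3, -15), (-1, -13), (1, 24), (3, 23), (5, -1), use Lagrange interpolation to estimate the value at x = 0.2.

Lagrange interpolation formula:
P(x) = Σ yᵢ × Lᵢ(x)
where Lᵢ(x) = Π_{j≠i} (x - xⱼ)/(xᵢ - xⱼ)

L_0(0.2) = (0.2 - (-1))/(-3 - (-1)) × (0.2 - 1)/(-3 - 1) × (0.2 - 3)/(-3 - 3) × (0.2 - 5)/(-3 - 5) = -0.033600
L_1(0.2) = (0.2 - (-3))/(-1 - (-3)) × (0.2 - 1)/(-1 - 1) × (0.2 - 3)/(-1 - 3) × (0.2 - 5)/(-1 - 5) = 0.358400
L_2(0.2) = (0.2 - (-3))/(1 - (-3)) × (0.2 - (-1))/(1 - (-1)) × (0.2 - 3)/(1 - 3) × (0.2 - 5)/(1 - 5) = 0.806400
L_3(0.2) = (0.2 - (-3))/(3 - (-3)) × (0.2 - (-1))/(3 - (-1)) × (0.2 - 1)/(3 - 1) × (0.2 - 5)/(3 - 5) = -0.153600
L_4(0.2) = (0.2 - (-3))/(5 - (-3)) × (0.2 - (-1))/(5 - (-1)) × (0.2 - 1)/(5 - 1) × (0.2 - 3)/(5 - 3) = 0.022400

P(0.2) = (-15)×L_0(0.2) + (-13)×L_1(0.2) + 24×L_2(0.2) + 23×L_3(0.2) + (-1)×L_4(0.2)
P(0.2) = 11.643200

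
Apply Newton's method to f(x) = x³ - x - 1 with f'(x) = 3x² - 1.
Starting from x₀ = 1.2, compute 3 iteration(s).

f(x) = x³ - x - 1
f'(x) = 3x² - 1
x₀ = 1.2

Newton-Raphson formula: x_{n+1} = x_n - f(x_n)/f'(x_n)

Iteration 1:
  f(1.200000) = -0.472000
  f'(1.200000) = 3.320000
  x_1 = 1.200000 - (-0.472000)/3.320000 = 1.342169
Iteration 2:
  f(1.342169) = 0.075636
  f'(1.342169) = 4.404250
  x_2 = 1.342169 - 0.075636/4.404250 = 1.324995
Iteration 3:
  f(1.324995) = 0.001182
  f'(1.324995) = 4.266837
  x_3 = 1.324995 - 0.001182/4.266837 = 1.324718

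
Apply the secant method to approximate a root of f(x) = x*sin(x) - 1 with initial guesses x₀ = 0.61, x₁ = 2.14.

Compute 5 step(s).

f(x) = x*sin(x) - 1
x₀ = 0.61, x₁ = 2.14

Secant formula: x_{n+1} = x_n - f(x_n)(x_n - x_{n-1})/(f(x_n) - f(x_{n-1}))

Iteration 1:
  f(0.610000) = -0.650551
  f(2.140000) = 0.802587
  x_2 = 2.140000 - 0.802587×(2.140000 - 0.610000)/(0.802587 - (-0.650551))
       = 1.294961
Iteration 2:
  f(2.140000) = 0.802587
  f(1.294961) = 0.246009
  x_3 = 1.294961 - 0.246009×(1.294961 - 2.140000)/(0.246009 - 0.802587)
       = 0.921452
Iteration 3:
  f(1.294961) = 0.246009
  f(0.921452) = -0.266082
  x_4 = 0.921452 - (-0.266082)×(0.921452 - 1.294961)/(-0.266082 - 0.246009)
       = 1.115527
Iteration 4:
  f(0.921452) = -0.266082
  f(1.115527) = 0.001902
  x_5 = 1.115527 - 0.001902×(1.115527 - 0.921452)/(0.001902 - (-0.266082))
       = 1.114149
Iteration 5:
  f(1.115527) = 0.001902
  f(1.114149) = -0.000011
  x_6 = 1.114149 - (-0.000011)×(1.114149 - 1.115527)/(-0.000011 - 0.001902)
       = 1.114157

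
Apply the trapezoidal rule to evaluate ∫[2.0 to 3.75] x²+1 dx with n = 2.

f(x) = x²+1
a = 2.0, b = 3.75, n = 2
h = (b - a)/n = 0.875000

Trapezoidal rule: (h/2)[f(x₀) + 2f(x₁) + 2f(x₂) + ... + f(xₙ)]

x_0 = 2.0000, f(x_0) = 5.000000, coefficient = 1
x_1 = 2.8750, f(x_1) = 9.265625, coefficient = 2
x_2 = 3.7500, f(x_2) = 15.062500, coefficient = 1

I ≈ (0.875000/2) × 38.593750 = 16.884766
Exact value: 16.661458
Error: 0.223307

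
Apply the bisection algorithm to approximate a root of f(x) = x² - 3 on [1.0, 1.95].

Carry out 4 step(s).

f(x) = x² - 3
Initial interval: [1.0, 1.95]

Iteration 1:
  c_1 = (1.000000 + 1.950000)/2 = 1.475000
  f(c_1) = f(1.475000) = -0.824375
  f(a) × f(c) ≥ 0, new interval: [1.475000, 1.950000]
Iteration 2:
  c_2 = (1.475000 + 1.950000)/2 = 1.712500
  f(c_2) = f(1.712500) = -0.067344
  f(a) × f(c) ≥ 0, new interval: [1.712500, 1.950000]
Iteration 3:
  c_3 = (1.712500 + 1.950000)/2 = 1.831250
  f(c_3) = f(1.831250) = 0.353477
  f(a) × f(c) < 0, new interval: [1.712500, 1.831250]
Iteration 4:
  c_4 = (1.712500 + 1.831250)/2 = 1.771875
  f(c_4) = f(1.771875) = 0.139541
  f(a) × f(c) < 0, new interval: [1.712500, 1.771875]

After 4 iteration(s), the approximation is c_4 = 1.771875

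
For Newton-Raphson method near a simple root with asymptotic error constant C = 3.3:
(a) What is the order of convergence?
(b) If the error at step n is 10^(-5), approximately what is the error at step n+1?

(a) Newton-Raphson has quadratic (order 2) convergence near simple roots.
    This means |e_{n+1}| ≈ C|e_n|².

(b) With |e_n| = 10^(-5) and C = 3.3:
    |e_{n+1}| ≈ 3.3 × (10^(-5))² = 3.3 × 10^(-10)

(a) 2 (quadratic); (b) |e_{n+1}| ≈ 3.300e-10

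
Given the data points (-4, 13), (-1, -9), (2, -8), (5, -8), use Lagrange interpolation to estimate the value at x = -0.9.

Lagrange interpolation formula:
P(x) = Σ yᵢ × Lᵢ(x)
where Lᵢ(x) = Π_{j≠i} (x - xⱼ)/(xᵢ - xⱼ)

L_0(-0.9) = (-0.9 - (-1))/(-4 - (-1)) × (-0.9 - 2)/(-4 - 2) × (-0.9 - 5)/(-4 - 5) = -0.010562
L_1(-0.9) = (-0.9 - (-4))/(-1 - (-4)) × (-0.9 - 2)/(-1 - 2) × (-0.9 - 5)/(-1 - 5) = 0.982241
L_2(-0.9) = (-0.9 - (-4))/(2 - (-4)) × (-0.9 - (-1))/(2 - (-1)) × (-0.9 - 5)/(2 - 5) = 0.033870
L_3(-0.9) = (-0.9 - (-4))/(5 - (-4)) × (-0.9 - (-1))/(5 - (-1)) × (-0.9 - 2)/(5 - 2) = -0.005549

P(-0.9) = 13×L_0(-0.9) + (-9)×L_1(-0.9) + (-8)×L_2(-0.9) + (-8)×L_3(-0.9)
P(-0.9) = -9.204037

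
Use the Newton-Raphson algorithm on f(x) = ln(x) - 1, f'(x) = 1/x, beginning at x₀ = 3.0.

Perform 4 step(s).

f(x) = ln(x) - 1
f'(x) = 1/x
x₀ = 3.0

Newton-Raphson formula: x_{n+1} = x_n - f(x_n)/f'(x_n)

Iteration 1:
  f(3.000000) = 0.098612
  f'(3.000000) = 0.333333
  x_1 = 3.000000 - 0.098612/0.333333 = 2.704163
Iteration 2:
  f(2.704163) = -0.005208
  f'(2.704163) = 0.369800
  x_2 = 2.704163 - (-0.005208)/0.369800 = 2.718245
Iteration 3:
  f(2.718245) = -0.000014
  f'(2.718245) = 0.367884
  x_3 = 2.718245 - (-0.000014)/0.367884 = 2.718282
Iteration 4:
  f(2.718282) = 0.000000
  f'(2.718282) = 0.367879
  x_4 = 2.718282 - 0.000000/0.367879 = 2.718282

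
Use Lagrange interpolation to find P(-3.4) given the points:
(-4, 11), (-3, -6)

Lagrange interpolation formula:
P(x) = Σ yᵢ × Lᵢ(x)
where Lᵢ(x) = Π_{j≠i} (x - xⱼ)/(xᵢ - xⱼ)

L_0(-3.4) = (-3.4 - (-3))/(-4 - (-3)) = 0.400000
L_1(-3.4) = (-3.4 - (-4))/(-3 - (-4)) = 0.600000

P(-3.4) = 11×L_0(-3.4) + (-6)×L_1(-3.4)
P(-3.4) = 0.800000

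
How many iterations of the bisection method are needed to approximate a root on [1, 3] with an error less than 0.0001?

We need (b-a)/2^n ≤ 0.0001
(3 - 1)/2^n ≤ 0.0001
2/2^n ≤ 0.0001
2^n ≥ 20000
n ≥ log₂(20000) = 14.29
n ≥ 15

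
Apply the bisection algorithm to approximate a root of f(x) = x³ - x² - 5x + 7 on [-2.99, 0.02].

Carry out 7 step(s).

f(x) = x³ - x² - 5x + 7
Initial interval: [-2.99, 0.02]

Iteration 1:
  c_1 = (-2.990000 + 0.020000)/2 = -1.485000
  f(c_1) = f(-1.485000) = 8.945016
  f(a) × f(c) < 0, new interval: [-2.990000, -1.485000]
Iteration 2:
  c_2 = (-2.990000 + (-1.485000))/2 = -2.237500
  f(c_2) = f(-2.237500) = 1.979260
  f(a) × f(c) < 0, new interval: [-2.990000, -2.237500]
Iteration 3:
  c_3 = (-2.990000 + (-2.237500))/2 = -2.613750
  f(c_3) = f(-2.613750) = -4.619266
  f(a) × f(c) ≥ 0, new interval: [-2.613750, -2.237500]
Iteration 4:
  c_4 = (-2.613750 + (-2.237500))/2 = -2.425625
  f(c_4) = f(-2.425625) = -1.027076
  f(a) × f(c) ≥ 0, new interval: [-2.425625, -2.237500]
Iteration 5:
  c_5 = (-2.425625 + (-2.237500))/2 = -2.331563
  f(c_5) = f(-2.331563) = 0.546827
  f(a) × f(c) < 0, new interval: [-2.425625, -2.331563]
Iteration 6:
  c_6 = (-2.425625 + (-2.331563))/2 = -2.378594
  f(c_6) = f(-2.378594) = -0.222129
  f(a) × f(c) ≥ 0, new interval: [-2.378594, -2.331563]
Iteration 7:
  c_7 = (-2.378594 + (-2.331563))/2 = -2.355078
  f(c_7) = f(-2.355078) = 0.166809
  f(a) × f(c) < 0, new interval: [-2.378594, -2.355078]

After 7 iteration(s), the approximation is c_7 = -2.355078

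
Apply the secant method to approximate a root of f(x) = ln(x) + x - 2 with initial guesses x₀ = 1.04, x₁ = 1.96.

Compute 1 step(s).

f(x) = ln(x) + x - 2
x₀ = 1.04, x₁ = 1.96

Secant formula: x_{n+1} = x_n - f(x_n)(x_n - x_{n-1})/(f(x_n) - f(x_{n-1}))

Iteration 1:
  f(1.040000) = -0.920779
  f(1.960000) = 0.632944
  x_2 = 1.960000 - 0.632944×(1.960000 - 1.040000)/(0.632944 - (-0.920779))
       = 1.585217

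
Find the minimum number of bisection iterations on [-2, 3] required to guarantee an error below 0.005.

We need (b-a)/2^n ≤ 0.005
(3 - (-2))/2^n ≤ 0.005
5/2^n ≤ 0.005
2^n ≥ 1000
n ≥ log₂(1000) = 9.97
n ≥ 10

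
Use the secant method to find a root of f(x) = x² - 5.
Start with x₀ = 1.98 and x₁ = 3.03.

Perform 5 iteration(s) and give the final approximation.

f(x) = x² - 5
x₀ = 1.98, x₁ = 3.03

Secant formula: x_{n+1} = x_n - f(x_n)(x_n - x_{n-1})/(f(x_n) - f(x_{n-1}))

Iteration 1:
  f(1.980000) = -1.079600
  f(3.030000) = 4.180900
  x_2 = 3.030000 - 4.180900×(3.030000 - 1.980000)/(4.180900 - (-1.079600))
       = 2.195489
Iteration 2:
  f(3.030000) = 4.180900
  f(2.195489) = -0.179828
  x_3 = 2.195489 - (-0.179828)×(2.195489 - 3.030000)/(-0.179828 - 4.180900)
       = 2.229903
Iteration 3:
  f(2.195489) = -0.179828
  f(2.229903) = -0.027534
  x_4 = 2.229903 - (-0.027534)×(2.229903 - 2.195489)/(-0.027534 - (-0.179828))
       = 2.236125
Iteration 4:
  f(2.229903) = -0.027534
  f(2.236125) = 0.000253
  x_5 = 2.236125 - 0.000253×(2.236125 - 2.229903)/(0.000253 - (-0.027534))
       = 2.236068
Iteration 5:
  f(2.236125) = 0.000253
  f(2.236068) = 0.000000
  x_6 = 2.236068 - 0.000000×(2.236068 - 2.236125)/(0.000000 - 0.000253)
       = 2.236068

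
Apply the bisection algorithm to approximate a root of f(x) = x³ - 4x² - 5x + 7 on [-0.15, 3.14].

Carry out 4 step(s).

f(x) = x³ - 4x² - 5x + 7
Initial interval: [-0.15, 3.14]

Iteration 1:
  c_1 = (-0.150000 + 3.140000)/2 = 1.495000
  f(c_1) = f(1.495000) = -6.073738
  f(a) × f(c) < 0, new interval: [-0.150000, 1.495000]
Iteration 2:
  c_2 = (-0.150000 + 1.495000)/2 = 0.672500
  f(c_2) = f(0.672500) = 2.132617
  f(a) × f(c) ≥ 0, new interval: [0.672500, 1.495000]
Iteration 3:
  c_3 = (0.672500 + 1.495000)/2 = 1.083750
  f(c_3) = f(1.083750) = -1.843927
  f(a) × f(c) < 0, new interval: [0.672500, 1.083750]
Iteration 4:
  c_4 = (0.672500 + 1.083750)/2 = 0.878125
  f(c_4) = f(0.878125) = 0.202086
  f(a) × f(c) ≥ 0, new interval: [0.878125, 1.083750]

After 4 iteration(s), the approximation is c_4 = 0.878125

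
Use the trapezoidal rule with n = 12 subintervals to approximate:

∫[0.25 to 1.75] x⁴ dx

f(x) = x⁴
a = 0.25, b = 1.75, n = 12
h = (b - a)/n = 0.125000

Trapezoidal rule: (h/2)[f(x₀) + 2f(x₁) + 2f(x₂) + ... + f(xₙ)]

x_0 = 0.2500, f(x_0) = 0.003906, coefficient = 1
x_1 = 0.3750, f(x_1) = 0.019775, coefficient = 2
x_2 = 0.5000, f(x_2) = 0.062500, coefficient = 2
x_3 = 0.6250, f(x_3) = 0.152588, coefficient = 2
x_4 = 0.7500, f(x_4) = 0.316406, coefficient = 2
x_5 = 0.8750, f(x_5) = 0.586182, coefficient = 2
x_6 = 1.0000, f(x_6) = 1.000000, coefficient = 2
x_7 = 1.1250, f(x_7) = 1.601807, coefficient = 2
x_8 = 1.2500, f(x_8) = 2.441406, coefficient = 2
x_9 = 1.3750, f(x_9) = 3.574463, coefficient = 2
x_10 = 1.5000, f(x_10) = 5.062500, coefficient = 2
x_11 = 1.6250, f(x_11) = 6.972900, coefficient = 2
x_12 = 1.7500, f(x_12) = 9.378906, coefficient = 1

I ≈ (0.125000/2) × 52.963867 = 3.310242
Exact value: 3.282422
Error: 0.027820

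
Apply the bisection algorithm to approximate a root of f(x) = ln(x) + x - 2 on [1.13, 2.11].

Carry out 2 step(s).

f(x) = ln(x) + x - 2
Initial interval: [1.13, 2.11]

Iteration 1:
  c_1 = (1.130000 + 2.110000)/2 = 1.620000
  f(c_1) = f(1.620000) = 0.102426
  f(a) × f(c) < 0, new interval: [1.130000, 1.620000]
Iteration 2:
  c_2 = (1.130000 + 1.620000)/2 = 1.375000
  f(c_2) = f(1.375000) = -0.306546
  f(a) × f(c) ≥ 0, new interval: [1.375000, 1.620000]

After 2 iteration(s), the approximation is c_2 = 1.375000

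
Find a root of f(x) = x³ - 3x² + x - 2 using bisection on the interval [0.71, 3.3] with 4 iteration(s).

f(x) = x³ - 3x² + x - 2
Initial interval: [0.71, 3.3]

Iteration 1:
  c_1 = (0.710000 + 3.300000)/2 = 2.005000
  f(c_1) = f(2.005000) = -3.994925
  f(a) × f(c) ≥ 0, new interval: [2.005000, 3.300000]
Iteration 2:
  c_2 = (2.005000 + 3.300000)/2 = 2.652500
  f(c_2) = f(2.652500) = -1.792425
  f(a) × f(c) ≥ 0, new interval: [2.652500, 3.300000]
Iteration 3:
  c_3 = (2.652500 + 3.300000)/2 = 2.976250
  f(c_3) = f(2.976250) = 0.765871
  f(a) × f(c) < 0, new interval: [2.652500, 2.976250]
Iteration 4:
  c_4 = (2.652500 + 2.976250)/2 = 2.814375
  f(c_4) = f(2.814375) = -0.655906
  f(a) × f(c) ≥ 0, new interval: [2.814375, 2.976250]

After 4 iteration(s), the approximation is c_4 = 2.814375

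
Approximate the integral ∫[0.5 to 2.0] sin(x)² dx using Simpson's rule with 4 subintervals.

f(x) = sin(x)²
a = 0.5, b = 2.0, n = 4
h = (b - a)/n = 0.375000

Simpson's rule: (h/3)[f(x₀) + 4f(x₁) + 2f(x₂) + ... + f(xₙ)]

x_0 = 0.5000, f(x_0) = 0.229849, coefficient = 1
x_1 = 0.8750, f(x_1) = 0.589123, coefficient = 4
x_2 = 1.2500, f(x_2) = 0.900572, coefficient = 2
x_3 = 1.6250, f(x_3) = 0.997065, coefficient = 4
x_4 = 2.0000, f(x_4) = 0.826822, coefficient = 1

I ≈ (0.375000/3) × 9.202566 = 1.150321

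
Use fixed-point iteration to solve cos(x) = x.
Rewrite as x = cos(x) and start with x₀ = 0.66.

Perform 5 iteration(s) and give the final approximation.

Equation: cos(x) = x
Fixed-point form: x = cos(x)
x₀ = 0.66

x_1 = g(0.660000) = 0.789992
x_2 = g(0.789992) = 0.703851
x_3 = g(0.703851) = 0.762356
x_4 = g(0.762356) = 0.723211
x_5 = g(0.723211) = 0.749685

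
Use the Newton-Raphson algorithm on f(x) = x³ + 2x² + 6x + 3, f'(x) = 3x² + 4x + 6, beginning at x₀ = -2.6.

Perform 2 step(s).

f(x) = x³ + 2x² + 6x + 3
f'(x) = 3x² + 4x + 6
x₀ = -2.6

Newton-Raphson formula: x_{n+1} = x_n - f(x_n)/f'(x_n)

Iteration 1:
  f(-2.600000) = -16.656000
  f'(-2.600000) = 15.880000
  x_1 = -2.600000 - (-16.656000)/15.880000 = -1.551134
Iteration 2:
  f(-1.551134) = -5.226821
  f'(-1.551134) = 7.013511
  x_2 = -1.551134 - (-5.226821)/7.013511 = -0.805883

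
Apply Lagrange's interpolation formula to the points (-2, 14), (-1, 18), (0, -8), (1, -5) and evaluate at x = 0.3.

Lagrange interpolation formula:
P(x) = Σ yᵢ × Lᵢ(x)
where Lᵢ(x) = Π_{j≠i} (x - xⱼ)/(xᵢ - xⱼ)

L_0(0.3) = (0.3 - (-1))/(-2 - (-1)) × (0.3 - 0)/(-2 - 0) × (0.3 - 1)/(-2 - 1) = 0.045500
L_1(0.3) = (0.3 - (-2))/(-1 - (-2)) × (0.3 - 0)/(-1 - 0) × (0.3 - 1)/(-1 - 1) = -0.241500
L_2(0.3) = (0.3 - (-2))/(0 - (-2)) × (0.3 - (-1))/(0 - (-1)) × (0.3 - 1)/(0 - 1) = 1.046500
L_3(0.3) = (0.3 - (-2))/(1 - (-2)) × (0.3 - (-1))/(1 - (-1)) × (0.3 - 0)/(1 - 0) = 0.149500

P(0.3) = 14×L_0(0.3) + 18×L_1(0.3) + (-8)×L_2(0.3) + (-5)×L_3(0.3)
P(0.3) = -12.829500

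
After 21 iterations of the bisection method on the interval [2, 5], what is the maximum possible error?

Bisection error bound: |error| ≤ (b-a)/2^n
|error| ≤ (5 - 2)/2^21 = 3/2^21
|error| ≤ 0.0000014305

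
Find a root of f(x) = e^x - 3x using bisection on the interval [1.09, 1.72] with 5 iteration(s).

f(x) = e^x - 3x
Initial interval: [1.09, 1.72]

Iteration 1:
  c_1 = (1.090000 + 1.720000)/2 = 1.405000
  f(c_1) = f(1.405000) = -0.139473
  f(a) × f(c) ≥ 0, new interval: [1.405000, 1.720000]
Iteration 2:
  c_2 = (1.405000 + 1.720000)/2 = 1.562500
  f(c_2) = f(1.562500) = 0.083233
  f(a) × f(c) < 0, new interval: [1.405000, 1.562500]
Iteration 3:
  c_3 = (1.405000 + 1.562500)/2 = 1.483750
  f(c_3) = f(1.483750) = -0.041800
  f(a) × f(c) ≥ 0, new interval: [1.483750, 1.562500]
Iteration 4:
  c_4 = (1.483750 + 1.562500)/2 = 1.523125
  f(c_4) = f(1.523125) = 0.017161
  f(a) × f(c) < 0, new interval: [1.483750, 1.523125]
Iteration 5:
  c_5 = (1.483750 + 1.523125)/2 = 1.503437
  f(c_5) = f(1.503437) = -0.013191
  f(a) × f(c) ≥ 0, new interval: [1.503437, 1.523125]

After 5 iteration(s), the approximation is c_5 = 1.503437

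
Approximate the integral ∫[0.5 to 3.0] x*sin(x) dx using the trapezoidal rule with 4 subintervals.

f(x) = x*sin(x)
a = 0.5, b = 3.0, n = 4
h = (b - a)/n = 0.625000

Trapezoidal rule: (h/2)[f(x₀) + 2f(x₁) + 2f(x₂) + ... + f(xₙ)]

x_0 = 0.5000, f(x_0) = 0.239713, coefficient = 1
x_1 = 1.1250, f(x_1) = 1.015051, coefficient = 2
x_2 = 1.7500, f(x_2) = 1.721975, coefficient = 2
x_3 = 2.3750, f(x_3) = 1.647502, coefficient = 2
x_4 = 3.0000, f(x_4) = 0.423360, coefficient = 1

I ≈ (0.625000/2) × 9.432130 = 2.947540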